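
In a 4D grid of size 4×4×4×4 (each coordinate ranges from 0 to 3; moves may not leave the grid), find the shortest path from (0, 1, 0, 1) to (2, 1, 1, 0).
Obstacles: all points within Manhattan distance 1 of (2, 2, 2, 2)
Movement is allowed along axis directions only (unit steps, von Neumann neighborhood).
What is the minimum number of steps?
4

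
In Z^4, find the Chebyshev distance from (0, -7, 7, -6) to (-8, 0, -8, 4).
15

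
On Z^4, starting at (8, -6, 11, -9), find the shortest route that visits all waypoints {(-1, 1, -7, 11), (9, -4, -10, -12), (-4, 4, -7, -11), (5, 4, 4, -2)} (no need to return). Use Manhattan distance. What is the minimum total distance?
113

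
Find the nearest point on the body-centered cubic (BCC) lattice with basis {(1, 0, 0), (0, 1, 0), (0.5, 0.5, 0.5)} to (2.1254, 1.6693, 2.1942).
(2, 2, 2)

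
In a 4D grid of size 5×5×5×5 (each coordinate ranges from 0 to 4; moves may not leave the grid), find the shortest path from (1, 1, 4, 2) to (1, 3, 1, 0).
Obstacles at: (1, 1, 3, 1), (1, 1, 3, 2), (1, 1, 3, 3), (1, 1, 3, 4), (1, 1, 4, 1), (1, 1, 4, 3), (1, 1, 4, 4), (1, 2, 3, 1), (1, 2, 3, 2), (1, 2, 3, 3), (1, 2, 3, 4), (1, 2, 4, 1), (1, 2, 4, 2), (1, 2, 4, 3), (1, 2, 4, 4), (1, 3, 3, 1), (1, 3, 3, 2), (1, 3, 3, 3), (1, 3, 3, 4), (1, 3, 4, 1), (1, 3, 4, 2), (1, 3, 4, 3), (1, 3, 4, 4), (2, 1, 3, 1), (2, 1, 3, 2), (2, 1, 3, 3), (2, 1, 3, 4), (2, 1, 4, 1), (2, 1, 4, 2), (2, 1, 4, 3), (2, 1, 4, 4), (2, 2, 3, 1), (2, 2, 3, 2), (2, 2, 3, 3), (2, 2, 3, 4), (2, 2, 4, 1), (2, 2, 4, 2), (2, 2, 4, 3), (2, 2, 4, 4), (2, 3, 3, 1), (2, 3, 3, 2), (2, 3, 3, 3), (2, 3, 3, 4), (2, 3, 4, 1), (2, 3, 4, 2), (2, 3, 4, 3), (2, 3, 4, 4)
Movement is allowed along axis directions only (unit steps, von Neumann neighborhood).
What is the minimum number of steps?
9
(one shortest path: (1, 1, 4, 2) → (0, 1, 4, 2) → (0, 2, 4, 2) → (0, 3, 4, 2) → (0, 3, 3, 2) → (0, 3, 2, 2) → (1, 3, 2, 2) → (1, 3, 1, 2) → (1, 3, 1, 1) → (1, 3, 1, 0))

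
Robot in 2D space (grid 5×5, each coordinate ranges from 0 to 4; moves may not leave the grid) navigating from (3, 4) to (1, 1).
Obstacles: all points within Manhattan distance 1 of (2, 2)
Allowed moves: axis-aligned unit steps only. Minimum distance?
7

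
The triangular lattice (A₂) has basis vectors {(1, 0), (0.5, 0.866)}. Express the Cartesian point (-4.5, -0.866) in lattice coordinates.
-4b₁ - b₂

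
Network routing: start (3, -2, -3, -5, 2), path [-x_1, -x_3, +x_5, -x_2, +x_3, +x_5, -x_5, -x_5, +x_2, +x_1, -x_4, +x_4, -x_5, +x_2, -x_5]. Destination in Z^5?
(3, -1, -3, -5, 0)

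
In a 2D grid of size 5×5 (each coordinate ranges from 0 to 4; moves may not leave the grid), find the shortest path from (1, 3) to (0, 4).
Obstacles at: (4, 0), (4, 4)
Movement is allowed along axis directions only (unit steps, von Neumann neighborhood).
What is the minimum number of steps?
2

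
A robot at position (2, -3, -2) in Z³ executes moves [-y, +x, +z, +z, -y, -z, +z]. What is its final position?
(3, -5, 0)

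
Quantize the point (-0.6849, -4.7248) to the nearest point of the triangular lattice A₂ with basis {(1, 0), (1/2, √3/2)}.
(-0.5, -4.33)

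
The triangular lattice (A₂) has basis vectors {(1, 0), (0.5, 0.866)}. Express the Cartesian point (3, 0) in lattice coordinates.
3b₁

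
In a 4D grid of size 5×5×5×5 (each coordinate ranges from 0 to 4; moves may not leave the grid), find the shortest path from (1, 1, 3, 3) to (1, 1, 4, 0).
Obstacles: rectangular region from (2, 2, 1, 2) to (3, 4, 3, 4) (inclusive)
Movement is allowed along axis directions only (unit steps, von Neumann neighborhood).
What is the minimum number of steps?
4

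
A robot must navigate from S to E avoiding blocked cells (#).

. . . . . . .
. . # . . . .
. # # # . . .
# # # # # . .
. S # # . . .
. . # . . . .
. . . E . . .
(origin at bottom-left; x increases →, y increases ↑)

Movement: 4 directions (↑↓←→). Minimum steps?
4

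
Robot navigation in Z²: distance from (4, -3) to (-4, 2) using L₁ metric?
13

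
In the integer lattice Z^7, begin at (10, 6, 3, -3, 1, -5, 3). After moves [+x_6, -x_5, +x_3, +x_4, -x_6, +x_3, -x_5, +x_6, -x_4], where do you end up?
(10, 6, 5, -3, -1, -4, 3)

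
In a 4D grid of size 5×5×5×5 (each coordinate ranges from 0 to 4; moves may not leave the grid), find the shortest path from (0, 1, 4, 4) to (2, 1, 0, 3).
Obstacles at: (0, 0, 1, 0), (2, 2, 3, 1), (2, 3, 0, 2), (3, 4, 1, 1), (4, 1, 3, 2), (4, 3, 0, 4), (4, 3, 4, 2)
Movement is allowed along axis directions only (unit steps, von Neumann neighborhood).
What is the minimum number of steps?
7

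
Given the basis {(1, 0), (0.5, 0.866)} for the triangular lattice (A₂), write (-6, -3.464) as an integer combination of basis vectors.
-4b₁ - 4b₂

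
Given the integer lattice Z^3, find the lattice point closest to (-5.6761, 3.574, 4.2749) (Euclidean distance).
(-6, 4, 4)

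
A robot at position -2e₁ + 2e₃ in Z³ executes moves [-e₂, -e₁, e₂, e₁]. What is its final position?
(-2, 0, 2)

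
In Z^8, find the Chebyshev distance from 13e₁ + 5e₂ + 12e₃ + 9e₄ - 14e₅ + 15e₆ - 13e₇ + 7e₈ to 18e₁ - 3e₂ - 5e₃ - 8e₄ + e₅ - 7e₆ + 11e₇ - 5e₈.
24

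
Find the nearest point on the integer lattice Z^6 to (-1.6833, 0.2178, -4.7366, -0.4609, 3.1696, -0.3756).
(-2, 0, -5, 0, 3, 0)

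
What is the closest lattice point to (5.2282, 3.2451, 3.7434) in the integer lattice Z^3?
(5, 3, 4)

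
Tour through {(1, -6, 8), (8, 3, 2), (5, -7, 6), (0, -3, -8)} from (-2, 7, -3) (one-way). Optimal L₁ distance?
61
(one optimal route: (-2, 7, -3) → (0, -3, -8) → (1, -6, 8) → (5, -7, 6) → (8, 3, 2))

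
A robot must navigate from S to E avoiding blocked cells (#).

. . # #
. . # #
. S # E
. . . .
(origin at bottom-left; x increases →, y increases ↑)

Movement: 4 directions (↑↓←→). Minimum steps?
4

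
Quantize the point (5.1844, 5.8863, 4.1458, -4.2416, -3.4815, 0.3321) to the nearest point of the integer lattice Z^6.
(5, 6, 4, -4, -3, 0)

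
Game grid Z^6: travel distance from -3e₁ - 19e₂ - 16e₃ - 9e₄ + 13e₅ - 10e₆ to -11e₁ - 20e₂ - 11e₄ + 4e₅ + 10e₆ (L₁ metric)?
56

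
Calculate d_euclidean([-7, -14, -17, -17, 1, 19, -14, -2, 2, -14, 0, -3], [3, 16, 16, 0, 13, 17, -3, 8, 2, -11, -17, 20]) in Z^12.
59.7829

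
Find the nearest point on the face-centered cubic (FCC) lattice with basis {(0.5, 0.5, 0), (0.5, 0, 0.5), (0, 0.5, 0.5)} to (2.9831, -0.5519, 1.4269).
(3, -0.5, 1.5)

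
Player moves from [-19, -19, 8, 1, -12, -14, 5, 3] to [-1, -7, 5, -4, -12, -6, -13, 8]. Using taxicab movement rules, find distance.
69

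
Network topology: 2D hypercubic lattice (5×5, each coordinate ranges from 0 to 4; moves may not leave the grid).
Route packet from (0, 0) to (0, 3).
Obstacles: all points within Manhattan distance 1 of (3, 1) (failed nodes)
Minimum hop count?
3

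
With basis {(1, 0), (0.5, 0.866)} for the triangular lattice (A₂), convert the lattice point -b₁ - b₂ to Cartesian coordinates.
(-1.5, -0.866)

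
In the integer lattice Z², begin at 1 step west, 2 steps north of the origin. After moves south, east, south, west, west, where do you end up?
(-2, 0)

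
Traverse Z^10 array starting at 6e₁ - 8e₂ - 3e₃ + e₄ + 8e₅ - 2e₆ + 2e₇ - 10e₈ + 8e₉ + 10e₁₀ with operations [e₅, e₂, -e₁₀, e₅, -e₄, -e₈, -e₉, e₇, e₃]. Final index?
(6, -7, -2, 0, 10, -2, 3, -11, 7, 9)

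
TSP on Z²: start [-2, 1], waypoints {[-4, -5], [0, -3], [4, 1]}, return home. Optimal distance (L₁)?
28
(one optimal route: (-2, 1) → (-4, -5) → (0, -3) → (4, 1) → (-2, 1))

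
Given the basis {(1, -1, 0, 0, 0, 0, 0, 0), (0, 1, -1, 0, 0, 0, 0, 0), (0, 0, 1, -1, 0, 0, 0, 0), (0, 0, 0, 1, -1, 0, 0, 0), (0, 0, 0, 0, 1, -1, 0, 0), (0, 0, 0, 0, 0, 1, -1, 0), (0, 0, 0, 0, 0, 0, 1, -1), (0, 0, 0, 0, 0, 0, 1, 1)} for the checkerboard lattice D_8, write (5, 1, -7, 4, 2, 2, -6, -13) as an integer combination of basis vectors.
5b₁ + 6b₂ - b₃ + 3b₄ + 5b₅ + 7b₆ + 7b₇ - 6b₈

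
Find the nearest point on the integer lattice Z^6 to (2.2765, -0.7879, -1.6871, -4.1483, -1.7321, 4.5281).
(2, -1, -2, -4, -2, 5)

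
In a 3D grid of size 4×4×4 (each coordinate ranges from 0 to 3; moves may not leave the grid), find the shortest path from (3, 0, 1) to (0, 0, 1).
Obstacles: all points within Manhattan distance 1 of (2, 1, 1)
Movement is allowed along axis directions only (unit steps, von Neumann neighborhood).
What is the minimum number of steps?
5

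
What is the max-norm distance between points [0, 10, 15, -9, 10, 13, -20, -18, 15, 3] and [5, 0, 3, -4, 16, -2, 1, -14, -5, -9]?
21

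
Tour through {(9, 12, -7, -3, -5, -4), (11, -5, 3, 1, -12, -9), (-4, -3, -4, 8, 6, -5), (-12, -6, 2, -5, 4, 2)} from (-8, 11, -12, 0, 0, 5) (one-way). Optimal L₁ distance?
177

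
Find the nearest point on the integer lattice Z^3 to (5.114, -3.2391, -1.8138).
(5, -3, -2)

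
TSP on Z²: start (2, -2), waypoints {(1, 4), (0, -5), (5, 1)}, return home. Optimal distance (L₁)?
28
(one optimal route: (2, -2) → (0, -5) → (1, 4) → (5, 1) → (2, -2))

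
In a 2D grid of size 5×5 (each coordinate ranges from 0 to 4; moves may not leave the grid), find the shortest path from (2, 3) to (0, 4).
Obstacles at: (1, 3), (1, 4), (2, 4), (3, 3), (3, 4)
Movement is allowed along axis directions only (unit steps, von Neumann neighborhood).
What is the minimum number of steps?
5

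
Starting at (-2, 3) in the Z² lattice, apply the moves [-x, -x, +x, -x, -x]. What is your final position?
(-5, 3)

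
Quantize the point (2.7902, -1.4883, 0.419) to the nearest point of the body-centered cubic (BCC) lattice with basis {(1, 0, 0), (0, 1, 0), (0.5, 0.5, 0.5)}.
(2.5, -1.5, 0.5)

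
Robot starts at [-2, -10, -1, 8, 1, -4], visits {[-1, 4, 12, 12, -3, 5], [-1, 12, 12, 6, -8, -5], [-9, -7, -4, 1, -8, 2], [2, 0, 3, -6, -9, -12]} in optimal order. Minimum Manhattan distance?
155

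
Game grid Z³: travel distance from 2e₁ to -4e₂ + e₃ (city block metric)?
7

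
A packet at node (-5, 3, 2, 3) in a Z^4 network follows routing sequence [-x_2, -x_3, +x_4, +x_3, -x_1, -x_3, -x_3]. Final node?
(-6, 2, 0, 4)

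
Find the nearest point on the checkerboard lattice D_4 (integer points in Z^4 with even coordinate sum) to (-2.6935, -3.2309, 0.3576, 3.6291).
(-3, -3, 0, 4)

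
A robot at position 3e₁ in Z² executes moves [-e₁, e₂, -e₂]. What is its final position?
(2, 0)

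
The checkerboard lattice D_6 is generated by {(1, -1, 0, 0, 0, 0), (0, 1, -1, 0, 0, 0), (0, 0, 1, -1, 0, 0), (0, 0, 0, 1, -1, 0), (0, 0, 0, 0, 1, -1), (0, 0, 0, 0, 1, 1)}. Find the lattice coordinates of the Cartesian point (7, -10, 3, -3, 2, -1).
7b₁ - 3b₂ - 3b₄ - b₆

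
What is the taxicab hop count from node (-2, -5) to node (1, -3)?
5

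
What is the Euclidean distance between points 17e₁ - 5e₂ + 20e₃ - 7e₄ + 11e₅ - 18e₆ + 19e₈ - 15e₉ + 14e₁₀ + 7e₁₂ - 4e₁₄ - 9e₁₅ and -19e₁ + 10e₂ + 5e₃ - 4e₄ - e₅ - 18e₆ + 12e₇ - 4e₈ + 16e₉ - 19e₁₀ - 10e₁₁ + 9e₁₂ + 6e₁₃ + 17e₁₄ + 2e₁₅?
72.9657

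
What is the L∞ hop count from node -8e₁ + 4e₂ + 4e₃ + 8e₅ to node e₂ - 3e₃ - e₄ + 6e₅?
8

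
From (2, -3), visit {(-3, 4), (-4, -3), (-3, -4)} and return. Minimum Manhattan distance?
28
(one optimal route: (2, -3) → (-3, 4) → (-4, -3) → (-3, -4) → (2, -3))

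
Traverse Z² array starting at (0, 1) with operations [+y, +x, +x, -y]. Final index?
(2, 1)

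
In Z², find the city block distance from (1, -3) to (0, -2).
2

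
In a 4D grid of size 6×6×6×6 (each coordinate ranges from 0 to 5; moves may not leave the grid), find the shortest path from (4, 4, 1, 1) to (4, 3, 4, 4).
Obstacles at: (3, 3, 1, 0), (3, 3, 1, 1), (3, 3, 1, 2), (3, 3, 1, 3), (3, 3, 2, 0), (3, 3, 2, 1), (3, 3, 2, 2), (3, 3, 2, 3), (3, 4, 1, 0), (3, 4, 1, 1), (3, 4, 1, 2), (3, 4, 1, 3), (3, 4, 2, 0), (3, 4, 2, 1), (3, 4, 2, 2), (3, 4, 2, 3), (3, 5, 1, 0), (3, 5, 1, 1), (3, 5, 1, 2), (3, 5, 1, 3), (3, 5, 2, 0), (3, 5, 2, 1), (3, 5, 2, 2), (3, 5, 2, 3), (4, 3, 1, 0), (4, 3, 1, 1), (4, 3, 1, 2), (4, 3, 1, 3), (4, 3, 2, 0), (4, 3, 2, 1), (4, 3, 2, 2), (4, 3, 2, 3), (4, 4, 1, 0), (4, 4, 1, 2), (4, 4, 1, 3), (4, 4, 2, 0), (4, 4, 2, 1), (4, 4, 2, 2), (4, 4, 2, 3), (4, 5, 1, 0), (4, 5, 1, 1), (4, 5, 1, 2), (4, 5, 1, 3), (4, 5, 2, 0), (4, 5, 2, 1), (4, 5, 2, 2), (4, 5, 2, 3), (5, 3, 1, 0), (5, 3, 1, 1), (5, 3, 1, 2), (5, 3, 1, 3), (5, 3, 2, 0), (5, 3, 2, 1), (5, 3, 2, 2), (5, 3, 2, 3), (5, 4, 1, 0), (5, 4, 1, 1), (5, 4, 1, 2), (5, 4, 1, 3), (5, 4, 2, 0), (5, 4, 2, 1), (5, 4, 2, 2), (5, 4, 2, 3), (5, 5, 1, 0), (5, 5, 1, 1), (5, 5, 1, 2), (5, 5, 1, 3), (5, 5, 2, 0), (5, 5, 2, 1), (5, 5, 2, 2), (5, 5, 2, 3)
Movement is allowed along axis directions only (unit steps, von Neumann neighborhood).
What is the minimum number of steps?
9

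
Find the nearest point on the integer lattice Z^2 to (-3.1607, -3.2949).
(-3, -3)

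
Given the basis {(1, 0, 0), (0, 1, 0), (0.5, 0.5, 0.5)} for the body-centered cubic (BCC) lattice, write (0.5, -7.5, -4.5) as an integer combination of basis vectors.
5b₁ - 3b₂ - 9b₃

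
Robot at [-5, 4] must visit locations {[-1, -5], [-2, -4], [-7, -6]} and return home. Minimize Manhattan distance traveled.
32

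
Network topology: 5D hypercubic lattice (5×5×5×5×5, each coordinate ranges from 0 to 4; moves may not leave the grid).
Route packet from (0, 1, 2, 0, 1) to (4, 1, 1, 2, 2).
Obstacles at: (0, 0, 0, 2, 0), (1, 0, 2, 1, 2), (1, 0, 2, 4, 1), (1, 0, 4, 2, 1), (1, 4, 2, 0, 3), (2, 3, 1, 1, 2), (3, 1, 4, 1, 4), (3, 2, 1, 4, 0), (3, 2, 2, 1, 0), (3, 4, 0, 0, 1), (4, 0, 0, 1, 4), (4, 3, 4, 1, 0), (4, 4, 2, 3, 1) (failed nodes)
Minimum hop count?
8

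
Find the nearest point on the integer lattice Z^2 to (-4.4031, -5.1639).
(-4, -5)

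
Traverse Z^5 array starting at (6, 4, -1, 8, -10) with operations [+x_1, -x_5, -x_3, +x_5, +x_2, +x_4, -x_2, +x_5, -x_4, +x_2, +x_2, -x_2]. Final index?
(7, 5, -2, 8, -9)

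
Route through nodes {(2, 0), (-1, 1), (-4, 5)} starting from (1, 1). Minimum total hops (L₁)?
13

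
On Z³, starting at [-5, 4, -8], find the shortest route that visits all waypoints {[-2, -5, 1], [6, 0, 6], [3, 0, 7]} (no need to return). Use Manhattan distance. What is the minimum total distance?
41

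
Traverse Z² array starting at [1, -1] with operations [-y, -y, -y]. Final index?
(1, -4)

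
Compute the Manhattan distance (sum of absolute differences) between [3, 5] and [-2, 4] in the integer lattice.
6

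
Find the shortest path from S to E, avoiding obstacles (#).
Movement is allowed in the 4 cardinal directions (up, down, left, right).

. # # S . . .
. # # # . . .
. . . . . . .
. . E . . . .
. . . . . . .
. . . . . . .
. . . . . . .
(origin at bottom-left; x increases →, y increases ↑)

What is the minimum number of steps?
6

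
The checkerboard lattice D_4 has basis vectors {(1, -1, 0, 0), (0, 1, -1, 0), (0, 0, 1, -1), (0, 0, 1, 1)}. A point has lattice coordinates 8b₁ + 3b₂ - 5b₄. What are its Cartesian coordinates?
(8, -5, -8, -5)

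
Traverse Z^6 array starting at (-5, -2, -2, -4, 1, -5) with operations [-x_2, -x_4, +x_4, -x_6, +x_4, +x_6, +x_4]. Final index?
(-5, -3, -2, -2, 1, -5)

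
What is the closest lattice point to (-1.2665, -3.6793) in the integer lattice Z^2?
(-1, -4)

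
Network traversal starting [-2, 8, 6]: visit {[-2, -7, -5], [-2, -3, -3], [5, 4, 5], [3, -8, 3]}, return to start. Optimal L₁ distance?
68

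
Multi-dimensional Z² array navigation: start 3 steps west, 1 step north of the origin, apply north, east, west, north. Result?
(-3, 3)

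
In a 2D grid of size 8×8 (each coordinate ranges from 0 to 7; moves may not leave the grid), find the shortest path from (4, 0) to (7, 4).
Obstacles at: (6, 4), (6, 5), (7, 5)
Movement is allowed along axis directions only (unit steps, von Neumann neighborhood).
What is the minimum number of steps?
7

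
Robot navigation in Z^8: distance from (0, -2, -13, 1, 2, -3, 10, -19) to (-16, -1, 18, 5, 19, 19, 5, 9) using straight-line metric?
53.066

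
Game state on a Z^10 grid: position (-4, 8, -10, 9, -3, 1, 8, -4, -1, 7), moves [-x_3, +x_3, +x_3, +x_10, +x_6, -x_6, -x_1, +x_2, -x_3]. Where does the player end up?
(-5, 9, -10, 9, -3, 1, 8, -4, -1, 8)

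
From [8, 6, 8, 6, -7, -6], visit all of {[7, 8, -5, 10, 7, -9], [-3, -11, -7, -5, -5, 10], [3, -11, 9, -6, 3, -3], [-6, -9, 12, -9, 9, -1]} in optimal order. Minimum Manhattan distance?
178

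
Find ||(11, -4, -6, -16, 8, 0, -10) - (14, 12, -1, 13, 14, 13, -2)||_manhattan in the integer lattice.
80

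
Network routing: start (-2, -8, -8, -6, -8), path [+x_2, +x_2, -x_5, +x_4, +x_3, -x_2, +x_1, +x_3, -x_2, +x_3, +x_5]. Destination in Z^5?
(-1, -8, -5, -5, -8)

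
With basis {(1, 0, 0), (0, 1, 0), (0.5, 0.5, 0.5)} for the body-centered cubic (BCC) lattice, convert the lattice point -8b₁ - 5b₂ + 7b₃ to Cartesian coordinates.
(-4.5, -1.5, 3.5)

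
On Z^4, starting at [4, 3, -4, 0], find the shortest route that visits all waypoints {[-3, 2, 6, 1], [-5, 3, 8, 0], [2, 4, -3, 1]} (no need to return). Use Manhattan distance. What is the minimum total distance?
27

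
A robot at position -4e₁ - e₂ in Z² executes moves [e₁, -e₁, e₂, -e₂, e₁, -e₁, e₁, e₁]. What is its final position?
(-2, -1)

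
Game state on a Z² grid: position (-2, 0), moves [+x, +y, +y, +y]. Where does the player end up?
(-1, 3)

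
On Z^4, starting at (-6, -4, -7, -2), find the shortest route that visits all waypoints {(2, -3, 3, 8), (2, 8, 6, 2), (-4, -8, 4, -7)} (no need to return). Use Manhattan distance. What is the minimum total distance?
69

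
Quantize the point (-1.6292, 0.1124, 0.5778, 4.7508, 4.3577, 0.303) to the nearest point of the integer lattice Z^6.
(-2, 0, 1, 5, 4, 0)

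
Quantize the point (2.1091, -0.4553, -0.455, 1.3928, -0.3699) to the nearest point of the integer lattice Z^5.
(2, 0, 0, 1, 0)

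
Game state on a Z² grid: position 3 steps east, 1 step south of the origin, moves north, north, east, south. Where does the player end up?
(4, 0)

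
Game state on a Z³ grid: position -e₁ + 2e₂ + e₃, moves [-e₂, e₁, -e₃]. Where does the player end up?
(0, 1, 0)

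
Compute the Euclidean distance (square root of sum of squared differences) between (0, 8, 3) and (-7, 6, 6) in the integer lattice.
7.87401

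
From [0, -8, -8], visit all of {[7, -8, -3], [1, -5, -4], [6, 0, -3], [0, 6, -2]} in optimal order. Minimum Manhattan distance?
40
(one optimal route: (0, -8, -8) → (1, -5, -4) → (7, -8, -3) → (6, 0, -3) → (0, 6, -2))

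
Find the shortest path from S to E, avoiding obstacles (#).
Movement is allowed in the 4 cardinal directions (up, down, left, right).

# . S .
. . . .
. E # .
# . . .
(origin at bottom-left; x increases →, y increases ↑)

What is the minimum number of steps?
3
(one shortest path: (2, 3) → (1, 3) → (1, 2) → (1, 1))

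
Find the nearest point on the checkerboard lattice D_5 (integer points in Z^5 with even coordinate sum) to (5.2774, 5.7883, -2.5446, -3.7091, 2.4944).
(5, 6, -3, -4, 2)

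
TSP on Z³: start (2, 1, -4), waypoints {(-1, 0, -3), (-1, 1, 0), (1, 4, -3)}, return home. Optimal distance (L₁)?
22
(one optimal route: (2, 1, -4) → (-1, 0, -3) → (-1, 1, 0) → (1, 4, -3) → (2, 1, -4))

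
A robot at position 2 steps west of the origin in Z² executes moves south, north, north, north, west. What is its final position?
(-3, 2)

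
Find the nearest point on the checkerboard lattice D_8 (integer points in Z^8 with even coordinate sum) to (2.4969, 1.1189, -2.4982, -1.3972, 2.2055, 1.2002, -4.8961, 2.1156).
(2, 1, -2, -1, 2, 1, -5, 2)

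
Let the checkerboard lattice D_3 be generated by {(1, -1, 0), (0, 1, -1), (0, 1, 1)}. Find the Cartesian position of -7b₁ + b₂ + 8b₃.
(-7, 16, 7)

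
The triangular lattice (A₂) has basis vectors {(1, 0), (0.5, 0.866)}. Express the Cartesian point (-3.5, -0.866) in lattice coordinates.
-3b₁ - b₂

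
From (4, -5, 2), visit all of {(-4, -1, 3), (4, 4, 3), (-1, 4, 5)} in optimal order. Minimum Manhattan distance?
27
(one optimal route: (4, -5, 2) → (4, 4, 3) → (-1, 4, 5) → (-4, -1, 3))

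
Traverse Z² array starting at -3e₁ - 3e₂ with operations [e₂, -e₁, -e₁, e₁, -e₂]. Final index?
(-4, -3)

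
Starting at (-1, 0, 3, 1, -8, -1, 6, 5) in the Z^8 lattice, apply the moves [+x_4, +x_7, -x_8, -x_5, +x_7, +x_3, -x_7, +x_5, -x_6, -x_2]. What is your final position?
(-1, -1, 4, 2, -8, -2, 7, 4)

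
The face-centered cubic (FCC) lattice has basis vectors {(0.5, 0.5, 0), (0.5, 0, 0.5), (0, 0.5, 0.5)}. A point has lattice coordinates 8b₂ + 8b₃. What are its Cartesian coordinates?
(4, 4, 8)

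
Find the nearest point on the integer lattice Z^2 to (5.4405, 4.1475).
(5, 4)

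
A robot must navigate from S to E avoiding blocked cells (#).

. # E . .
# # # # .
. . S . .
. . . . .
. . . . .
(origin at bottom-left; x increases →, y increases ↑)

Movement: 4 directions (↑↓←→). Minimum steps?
6
(one shortest path: (2, 2) → (3, 2) → (4, 2) → (4, 3) → (4, 4) → (3, 4) → (2, 4))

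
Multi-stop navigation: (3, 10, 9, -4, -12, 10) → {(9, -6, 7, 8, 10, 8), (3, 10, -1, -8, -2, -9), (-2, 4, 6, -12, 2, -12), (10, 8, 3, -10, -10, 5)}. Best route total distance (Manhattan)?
164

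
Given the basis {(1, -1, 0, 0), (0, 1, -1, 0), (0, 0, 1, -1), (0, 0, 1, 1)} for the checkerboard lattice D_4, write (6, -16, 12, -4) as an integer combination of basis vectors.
6b₁ - 10b₂ + 3b₃ - b₄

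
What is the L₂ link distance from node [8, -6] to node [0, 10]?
17.8885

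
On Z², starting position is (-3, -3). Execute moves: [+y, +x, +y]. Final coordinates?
(-2, -1)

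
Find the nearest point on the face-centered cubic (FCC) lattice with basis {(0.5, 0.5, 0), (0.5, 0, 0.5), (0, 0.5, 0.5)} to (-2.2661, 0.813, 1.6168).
(-2.5, 1, 1.5)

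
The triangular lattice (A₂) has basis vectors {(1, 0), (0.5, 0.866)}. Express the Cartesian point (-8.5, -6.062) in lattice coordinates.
-5b₁ - 7b₂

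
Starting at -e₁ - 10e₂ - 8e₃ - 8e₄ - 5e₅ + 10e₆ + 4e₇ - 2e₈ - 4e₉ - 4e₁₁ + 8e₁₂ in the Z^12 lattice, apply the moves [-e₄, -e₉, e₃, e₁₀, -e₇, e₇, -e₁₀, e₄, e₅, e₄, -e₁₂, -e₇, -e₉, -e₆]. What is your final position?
(-1, -10, -7, -7, -4, 9, 3, -2, -6, 0, -4, 7)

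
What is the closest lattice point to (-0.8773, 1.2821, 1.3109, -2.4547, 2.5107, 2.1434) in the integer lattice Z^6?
(-1, 1, 1, -2, 3, 2)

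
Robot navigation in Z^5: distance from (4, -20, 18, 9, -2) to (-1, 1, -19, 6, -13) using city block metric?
77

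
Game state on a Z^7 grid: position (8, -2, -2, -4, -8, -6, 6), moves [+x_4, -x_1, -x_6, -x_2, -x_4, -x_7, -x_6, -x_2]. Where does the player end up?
(7, -4, -2, -4, -8, -8, 5)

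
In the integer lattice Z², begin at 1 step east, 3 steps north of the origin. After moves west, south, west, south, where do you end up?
(-1, 1)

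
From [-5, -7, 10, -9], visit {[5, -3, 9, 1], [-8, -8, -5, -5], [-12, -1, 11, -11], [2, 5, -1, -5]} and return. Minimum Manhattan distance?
126
(one optimal route: (-5, -7, 10, -9) → (-8, -8, -5, -5) → (2, 5, -1, -5) → (5, -3, 9, 1) → (-12, -1, 11, -11) → (-5, -7, 10, -9))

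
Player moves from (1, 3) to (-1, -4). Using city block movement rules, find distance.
9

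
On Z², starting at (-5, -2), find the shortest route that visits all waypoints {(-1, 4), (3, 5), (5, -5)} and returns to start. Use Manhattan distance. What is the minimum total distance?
40
(one optimal route: (-5, -2) → (-1, 4) → (3, 5) → (5, -5) → (-5, -2))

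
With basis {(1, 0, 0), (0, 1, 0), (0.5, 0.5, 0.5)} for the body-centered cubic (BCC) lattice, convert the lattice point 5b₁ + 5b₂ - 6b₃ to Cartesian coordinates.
(2, 2, -3)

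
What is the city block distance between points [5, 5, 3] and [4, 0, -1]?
10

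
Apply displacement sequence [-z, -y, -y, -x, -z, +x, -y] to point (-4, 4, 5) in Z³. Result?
(-4, 1, 3)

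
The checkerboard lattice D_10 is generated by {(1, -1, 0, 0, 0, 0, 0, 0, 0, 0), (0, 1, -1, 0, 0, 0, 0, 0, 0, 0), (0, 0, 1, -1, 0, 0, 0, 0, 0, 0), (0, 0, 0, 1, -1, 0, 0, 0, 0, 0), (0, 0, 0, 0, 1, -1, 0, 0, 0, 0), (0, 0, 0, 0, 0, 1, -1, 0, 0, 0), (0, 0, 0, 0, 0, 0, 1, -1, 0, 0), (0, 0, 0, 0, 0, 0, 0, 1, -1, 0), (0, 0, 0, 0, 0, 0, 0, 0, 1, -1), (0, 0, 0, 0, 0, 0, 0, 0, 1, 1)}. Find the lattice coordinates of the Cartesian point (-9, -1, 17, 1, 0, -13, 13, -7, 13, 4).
-9b₁ - 10b₂ + 7b₃ + 8b₄ + 8b₅ - 5b₆ + 8b₇ + b₈ + 5b₉ + 9b₁₀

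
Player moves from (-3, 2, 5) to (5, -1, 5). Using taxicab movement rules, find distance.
11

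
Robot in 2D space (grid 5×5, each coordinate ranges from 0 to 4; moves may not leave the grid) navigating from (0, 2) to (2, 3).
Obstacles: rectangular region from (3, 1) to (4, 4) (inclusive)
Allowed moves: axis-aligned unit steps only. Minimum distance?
3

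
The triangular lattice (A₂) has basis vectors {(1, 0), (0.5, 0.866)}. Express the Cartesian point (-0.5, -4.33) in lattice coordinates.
2b₁ - 5b₂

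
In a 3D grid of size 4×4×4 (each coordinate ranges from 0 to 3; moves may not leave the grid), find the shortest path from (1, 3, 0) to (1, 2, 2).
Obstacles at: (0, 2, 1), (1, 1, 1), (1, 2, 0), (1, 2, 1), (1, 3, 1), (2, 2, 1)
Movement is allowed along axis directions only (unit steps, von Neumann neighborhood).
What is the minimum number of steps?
5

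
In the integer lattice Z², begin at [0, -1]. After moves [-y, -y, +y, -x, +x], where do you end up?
(0, -2)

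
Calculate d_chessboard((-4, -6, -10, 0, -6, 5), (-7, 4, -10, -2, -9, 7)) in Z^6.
10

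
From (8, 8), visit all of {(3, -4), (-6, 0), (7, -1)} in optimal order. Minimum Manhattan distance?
30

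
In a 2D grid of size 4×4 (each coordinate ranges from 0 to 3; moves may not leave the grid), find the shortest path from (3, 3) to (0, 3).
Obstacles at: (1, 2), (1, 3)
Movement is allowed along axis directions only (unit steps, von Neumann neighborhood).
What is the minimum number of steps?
7
(one shortest path: (3, 3) → (2, 3) → (2, 2) → (2, 1) → (1, 1) → (0, 1) → (0, 2) → (0, 3))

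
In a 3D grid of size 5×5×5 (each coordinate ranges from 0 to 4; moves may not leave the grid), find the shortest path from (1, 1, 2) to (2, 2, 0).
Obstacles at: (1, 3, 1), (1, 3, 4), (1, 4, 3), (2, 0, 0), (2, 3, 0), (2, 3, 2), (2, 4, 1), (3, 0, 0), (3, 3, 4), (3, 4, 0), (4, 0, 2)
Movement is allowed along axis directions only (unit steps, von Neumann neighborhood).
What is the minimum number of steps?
4
(one shortest path: (1, 1, 2) → (2, 1, 2) → (2, 2, 2) → (2, 2, 1) → (2, 2, 0))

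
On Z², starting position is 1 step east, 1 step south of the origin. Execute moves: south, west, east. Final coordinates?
(1, -2)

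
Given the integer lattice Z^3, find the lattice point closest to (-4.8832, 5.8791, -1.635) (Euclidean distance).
(-5, 6, -2)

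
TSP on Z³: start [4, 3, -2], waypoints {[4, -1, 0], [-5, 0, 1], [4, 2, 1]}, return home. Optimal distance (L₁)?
32
(one optimal route: (4, 3, -2) → (4, -1, 0) → (-5, 0, 1) → (4, 2, 1) → (4, 3, -2))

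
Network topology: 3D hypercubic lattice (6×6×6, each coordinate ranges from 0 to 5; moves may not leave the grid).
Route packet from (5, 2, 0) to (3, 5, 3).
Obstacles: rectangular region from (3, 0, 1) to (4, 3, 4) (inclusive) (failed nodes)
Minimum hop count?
8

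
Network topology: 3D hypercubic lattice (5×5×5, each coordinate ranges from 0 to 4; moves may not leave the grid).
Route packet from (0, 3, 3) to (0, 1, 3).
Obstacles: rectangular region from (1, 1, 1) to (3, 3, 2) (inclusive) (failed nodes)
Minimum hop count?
2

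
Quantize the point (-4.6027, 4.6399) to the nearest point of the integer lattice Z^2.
(-5, 5)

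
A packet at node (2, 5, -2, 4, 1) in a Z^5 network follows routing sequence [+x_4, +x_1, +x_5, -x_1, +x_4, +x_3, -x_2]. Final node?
(2, 4, -1, 6, 2)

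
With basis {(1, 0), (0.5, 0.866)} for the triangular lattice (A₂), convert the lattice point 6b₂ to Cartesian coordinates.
(3, 5.196)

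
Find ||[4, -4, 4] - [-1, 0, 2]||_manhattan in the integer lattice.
11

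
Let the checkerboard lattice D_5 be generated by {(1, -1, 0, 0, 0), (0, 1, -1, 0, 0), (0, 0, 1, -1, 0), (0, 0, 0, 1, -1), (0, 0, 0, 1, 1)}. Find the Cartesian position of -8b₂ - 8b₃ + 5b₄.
(0, -8, 0, 13, -5)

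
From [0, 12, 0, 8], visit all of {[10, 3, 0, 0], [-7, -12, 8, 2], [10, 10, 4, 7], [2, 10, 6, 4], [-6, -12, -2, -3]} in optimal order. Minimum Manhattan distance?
97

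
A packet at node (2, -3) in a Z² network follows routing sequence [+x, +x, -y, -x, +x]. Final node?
(4, -4)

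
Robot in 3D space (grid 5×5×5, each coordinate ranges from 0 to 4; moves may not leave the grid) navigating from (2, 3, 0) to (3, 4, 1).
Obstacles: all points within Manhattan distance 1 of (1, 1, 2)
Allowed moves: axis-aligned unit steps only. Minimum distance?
3
(one shortest path: (2, 3, 0) → (3, 3, 0) → (3, 4, 0) → (3, 4, 1))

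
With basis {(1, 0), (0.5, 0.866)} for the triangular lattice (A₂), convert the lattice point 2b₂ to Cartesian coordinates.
(1, 1.732)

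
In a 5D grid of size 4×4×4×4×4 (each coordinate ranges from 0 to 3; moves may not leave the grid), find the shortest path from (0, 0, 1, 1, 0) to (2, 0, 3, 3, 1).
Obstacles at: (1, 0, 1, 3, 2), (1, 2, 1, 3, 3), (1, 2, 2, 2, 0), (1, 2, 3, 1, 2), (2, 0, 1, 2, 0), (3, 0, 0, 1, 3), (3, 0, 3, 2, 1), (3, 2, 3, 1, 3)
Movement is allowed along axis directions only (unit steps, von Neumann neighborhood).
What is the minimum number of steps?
7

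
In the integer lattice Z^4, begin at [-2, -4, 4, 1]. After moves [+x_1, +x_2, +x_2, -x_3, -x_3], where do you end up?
(-1, -2, 2, 1)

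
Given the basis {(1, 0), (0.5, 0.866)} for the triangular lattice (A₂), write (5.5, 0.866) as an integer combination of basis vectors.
5b₁ + b₂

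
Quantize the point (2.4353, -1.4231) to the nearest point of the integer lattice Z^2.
(2, -1)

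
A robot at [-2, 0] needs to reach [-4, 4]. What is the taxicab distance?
6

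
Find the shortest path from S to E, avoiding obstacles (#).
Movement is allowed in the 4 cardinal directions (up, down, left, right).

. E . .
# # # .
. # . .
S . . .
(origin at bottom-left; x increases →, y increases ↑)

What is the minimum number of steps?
8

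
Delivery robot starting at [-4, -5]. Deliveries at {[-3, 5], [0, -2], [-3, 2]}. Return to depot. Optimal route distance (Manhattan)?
28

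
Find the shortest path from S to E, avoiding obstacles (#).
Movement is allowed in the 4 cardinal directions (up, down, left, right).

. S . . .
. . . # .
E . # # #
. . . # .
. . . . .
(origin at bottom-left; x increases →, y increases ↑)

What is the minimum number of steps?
3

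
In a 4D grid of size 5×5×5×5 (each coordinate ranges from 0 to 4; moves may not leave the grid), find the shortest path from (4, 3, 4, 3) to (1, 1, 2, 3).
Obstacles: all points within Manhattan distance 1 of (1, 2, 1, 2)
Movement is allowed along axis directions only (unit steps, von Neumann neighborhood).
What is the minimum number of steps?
7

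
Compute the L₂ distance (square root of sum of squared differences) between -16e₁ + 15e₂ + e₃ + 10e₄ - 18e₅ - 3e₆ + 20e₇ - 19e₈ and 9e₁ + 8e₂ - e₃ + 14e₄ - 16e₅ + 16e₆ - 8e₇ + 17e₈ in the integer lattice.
56.0268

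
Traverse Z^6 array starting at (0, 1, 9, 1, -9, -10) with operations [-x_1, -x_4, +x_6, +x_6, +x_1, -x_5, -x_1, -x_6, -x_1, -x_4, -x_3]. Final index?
(-2, 1, 8, -1, -10, -9)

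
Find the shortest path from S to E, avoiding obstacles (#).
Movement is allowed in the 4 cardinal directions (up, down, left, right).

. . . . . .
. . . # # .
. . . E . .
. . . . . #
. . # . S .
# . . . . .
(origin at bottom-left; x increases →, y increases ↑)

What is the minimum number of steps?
3
(one shortest path: (4, 1) → (3, 1) → (3, 2) → (3, 3))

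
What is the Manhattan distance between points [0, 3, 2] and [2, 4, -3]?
8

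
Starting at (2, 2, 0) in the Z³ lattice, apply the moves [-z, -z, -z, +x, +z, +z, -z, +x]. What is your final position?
(4, 2, -2)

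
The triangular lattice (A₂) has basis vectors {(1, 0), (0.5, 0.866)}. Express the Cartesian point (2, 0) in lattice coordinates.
2b₁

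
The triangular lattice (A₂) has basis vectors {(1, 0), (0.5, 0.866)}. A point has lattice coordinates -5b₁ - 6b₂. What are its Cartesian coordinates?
(-8, -5.196)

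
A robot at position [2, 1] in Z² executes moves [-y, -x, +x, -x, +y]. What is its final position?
(1, 1)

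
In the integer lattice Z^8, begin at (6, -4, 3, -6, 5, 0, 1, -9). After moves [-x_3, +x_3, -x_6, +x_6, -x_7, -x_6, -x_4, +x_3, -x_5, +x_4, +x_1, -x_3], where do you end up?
(7, -4, 3, -6, 4, -1, 0, -9)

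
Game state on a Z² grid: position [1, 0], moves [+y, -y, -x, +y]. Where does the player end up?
(0, 1)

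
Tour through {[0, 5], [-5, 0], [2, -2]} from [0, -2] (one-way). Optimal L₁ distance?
21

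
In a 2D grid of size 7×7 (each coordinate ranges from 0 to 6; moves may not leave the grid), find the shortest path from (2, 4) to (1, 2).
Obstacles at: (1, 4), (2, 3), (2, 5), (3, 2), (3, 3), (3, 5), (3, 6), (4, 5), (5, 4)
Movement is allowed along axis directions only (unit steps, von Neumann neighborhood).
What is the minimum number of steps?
9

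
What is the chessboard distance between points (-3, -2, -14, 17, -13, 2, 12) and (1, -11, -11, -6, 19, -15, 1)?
32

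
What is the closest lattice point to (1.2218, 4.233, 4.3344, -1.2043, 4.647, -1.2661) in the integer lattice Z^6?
(1, 4, 4, -1, 5, -1)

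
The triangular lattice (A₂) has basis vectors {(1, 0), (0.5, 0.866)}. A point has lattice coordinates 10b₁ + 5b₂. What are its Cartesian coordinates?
(12.5, 4.33)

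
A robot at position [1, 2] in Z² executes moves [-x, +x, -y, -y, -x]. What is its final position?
(0, 0)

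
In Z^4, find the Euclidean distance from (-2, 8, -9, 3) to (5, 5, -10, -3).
9.74679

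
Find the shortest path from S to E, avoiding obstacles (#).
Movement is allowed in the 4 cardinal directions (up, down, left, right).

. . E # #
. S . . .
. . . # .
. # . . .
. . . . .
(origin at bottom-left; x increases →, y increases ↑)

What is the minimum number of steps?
2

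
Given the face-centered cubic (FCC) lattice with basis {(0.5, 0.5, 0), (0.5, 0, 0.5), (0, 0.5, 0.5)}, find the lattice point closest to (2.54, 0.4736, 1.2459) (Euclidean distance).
(2.5, 0.5, 1)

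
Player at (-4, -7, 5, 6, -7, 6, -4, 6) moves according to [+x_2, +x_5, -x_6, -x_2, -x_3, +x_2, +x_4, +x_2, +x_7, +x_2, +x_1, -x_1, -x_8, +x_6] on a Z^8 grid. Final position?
(-4, -4, 4, 7, -6, 6, -3, 5)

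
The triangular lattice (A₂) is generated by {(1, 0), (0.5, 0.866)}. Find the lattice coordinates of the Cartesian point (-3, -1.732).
-2b₁ - 2b₂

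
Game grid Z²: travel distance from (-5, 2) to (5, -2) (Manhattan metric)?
14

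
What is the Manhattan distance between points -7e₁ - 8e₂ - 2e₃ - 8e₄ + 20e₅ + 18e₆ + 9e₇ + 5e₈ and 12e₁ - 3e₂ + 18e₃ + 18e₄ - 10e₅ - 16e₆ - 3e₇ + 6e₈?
147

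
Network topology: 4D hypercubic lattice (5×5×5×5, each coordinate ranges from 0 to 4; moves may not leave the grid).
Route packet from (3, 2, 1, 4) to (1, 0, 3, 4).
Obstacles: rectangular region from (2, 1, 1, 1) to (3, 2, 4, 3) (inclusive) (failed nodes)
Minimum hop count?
6
(one shortest path: (3, 2, 1, 4) → (2, 2, 1, 4) → (1, 2, 1, 4) → (1, 1, 1, 4) → (1, 0, 1, 4) → (1, 0, 2, 4) → (1, 0, 3, 4))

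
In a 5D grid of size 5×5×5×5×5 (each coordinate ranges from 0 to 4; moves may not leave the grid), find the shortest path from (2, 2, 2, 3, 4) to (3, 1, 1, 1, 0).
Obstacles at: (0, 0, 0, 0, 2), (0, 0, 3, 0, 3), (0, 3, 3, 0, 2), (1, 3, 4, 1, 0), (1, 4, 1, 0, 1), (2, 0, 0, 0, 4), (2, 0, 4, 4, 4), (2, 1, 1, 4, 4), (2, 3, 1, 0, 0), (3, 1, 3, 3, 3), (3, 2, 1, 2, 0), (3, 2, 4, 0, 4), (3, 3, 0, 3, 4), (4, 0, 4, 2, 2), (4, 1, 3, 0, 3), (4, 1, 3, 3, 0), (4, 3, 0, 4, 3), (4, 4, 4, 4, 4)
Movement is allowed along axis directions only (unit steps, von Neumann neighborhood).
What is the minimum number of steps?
9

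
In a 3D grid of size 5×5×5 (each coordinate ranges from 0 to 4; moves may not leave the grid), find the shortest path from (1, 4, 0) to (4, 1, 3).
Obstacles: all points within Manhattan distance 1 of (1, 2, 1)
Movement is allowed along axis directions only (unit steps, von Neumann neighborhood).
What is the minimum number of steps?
9
(one shortest path: (1, 4, 0) → (2, 4, 0) → (3, 4, 0) → (4, 4, 0) → (4, 3, 0) → (4, 2, 0) → (4, 1, 0) → (4, 1, 1) → (4, 1, 2) → (4, 1, 3))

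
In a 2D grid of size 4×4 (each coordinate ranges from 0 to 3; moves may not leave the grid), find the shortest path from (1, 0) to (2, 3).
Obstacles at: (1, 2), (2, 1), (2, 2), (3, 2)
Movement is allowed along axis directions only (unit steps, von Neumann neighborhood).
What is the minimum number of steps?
6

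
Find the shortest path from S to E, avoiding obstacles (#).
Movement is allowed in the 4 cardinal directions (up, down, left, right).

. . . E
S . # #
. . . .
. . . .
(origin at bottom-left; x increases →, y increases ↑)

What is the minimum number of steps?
4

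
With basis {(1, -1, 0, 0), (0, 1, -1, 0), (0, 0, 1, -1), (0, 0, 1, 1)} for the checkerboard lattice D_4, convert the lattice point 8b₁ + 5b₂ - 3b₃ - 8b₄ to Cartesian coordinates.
(8, -3, -16, -5)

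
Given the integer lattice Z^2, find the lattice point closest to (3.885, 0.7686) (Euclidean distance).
(4, 1)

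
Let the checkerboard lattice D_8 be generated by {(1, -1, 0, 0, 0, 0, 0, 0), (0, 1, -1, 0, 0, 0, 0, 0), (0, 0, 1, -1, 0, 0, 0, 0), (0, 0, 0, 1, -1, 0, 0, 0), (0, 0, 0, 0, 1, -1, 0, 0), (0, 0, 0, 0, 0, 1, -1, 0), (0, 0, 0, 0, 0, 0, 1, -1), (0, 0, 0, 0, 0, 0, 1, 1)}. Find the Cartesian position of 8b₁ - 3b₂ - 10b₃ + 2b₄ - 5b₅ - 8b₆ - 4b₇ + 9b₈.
(8, -11, -7, 12, -7, -3, 13, 13)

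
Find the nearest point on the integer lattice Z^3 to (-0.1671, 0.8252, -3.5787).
(0, 1, -4)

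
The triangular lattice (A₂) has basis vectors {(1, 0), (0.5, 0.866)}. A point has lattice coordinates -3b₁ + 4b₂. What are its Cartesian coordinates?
(-1, 3.464)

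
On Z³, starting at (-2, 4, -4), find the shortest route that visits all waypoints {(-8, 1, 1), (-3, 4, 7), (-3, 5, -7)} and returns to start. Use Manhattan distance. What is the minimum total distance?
48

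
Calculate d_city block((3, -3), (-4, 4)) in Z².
14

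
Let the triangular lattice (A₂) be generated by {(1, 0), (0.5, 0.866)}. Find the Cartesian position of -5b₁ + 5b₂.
(-2.5, 4.33)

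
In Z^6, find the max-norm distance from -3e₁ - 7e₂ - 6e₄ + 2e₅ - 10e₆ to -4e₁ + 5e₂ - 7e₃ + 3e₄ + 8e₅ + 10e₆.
20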